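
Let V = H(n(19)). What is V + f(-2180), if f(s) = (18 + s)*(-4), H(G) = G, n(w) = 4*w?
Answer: 8724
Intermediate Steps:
f(s) = -72 - 4*s
V = 76 (V = 4*19 = 76)
V + f(-2180) = 76 + (-72 - 4*(-2180)) = 76 + (-72 + 8720) = 76 + 8648 = 8724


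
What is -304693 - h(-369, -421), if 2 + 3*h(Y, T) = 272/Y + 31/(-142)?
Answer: -47895756583/157194 ≈ -3.0469e+5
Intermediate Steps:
h(Y, T) = -105/142 + 272/(3*Y) (h(Y, T) = -⅔ + (272/Y + 31/(-142))/3 = -⅔ + (272/Y + 31*(-1/142))/3 = -⅔ + (272/Y - 31/142)/3 = -⅔ + (-31/142 + 272/Y)/3 = -⅔ + (-31/426 + 272/(3*Y)) = -105/142 + 272/(3*Y))
-304693 - h(-369, -421) = -304693 - (38624 - 315*(-369))/(426*(-369)) = -304693 - (-1)*(38624 + 116235)/(426*369) = -304693 - (-1)*154859/(426*369) = -304693 - 1*(-154859/157194) = -304693 + 154859/157194 = -47895756583/157194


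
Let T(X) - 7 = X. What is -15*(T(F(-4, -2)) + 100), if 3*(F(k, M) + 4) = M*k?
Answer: -1585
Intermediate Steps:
F(k, M) = -4 + M*k/3 (F(k, M) = -4 + (M*k)/3 = -4 + M*k/3)
T(X) = 7 + X
-15*(T(F(-4, -2)) + 100) = -15*((7 + (-4 + (1/3)*(-2)*(-4))) + 100) = -15*((7 + (-4 + 8/3)) + 100) = -15*((7 - 4/3) + 100) = -15*(17/3 + 100) = -15*317/3 = -1585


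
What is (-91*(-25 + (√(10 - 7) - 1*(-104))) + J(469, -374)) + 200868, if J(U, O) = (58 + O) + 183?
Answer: 193546 - 91*√3 ≈ 1.9339e+5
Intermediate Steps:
J(U, O) = 241 + O
(-91*(-25 + (√(10 - 7) - 1*(-104))) + J(469, -374)) + 200868 = (-91*(-25 + (√(10 - 7) - 1*(-104))) + (241 - 374)) + 200868 = (-91*(-25 + (√3 + 104)) - 133) + 200868 = (-91*(-25 + (104 + √3)) - 133) + 200868 = (-91*(79 + √3) - 133) + 200868 = ((-7189 - 91*√3) - 133) + 200868 = (-7322 - 91*√3) + 200868 = 193546 - 91*√3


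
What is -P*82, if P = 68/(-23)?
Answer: 5576/23 ≈ 242.43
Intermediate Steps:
P = -68/23 (P = 68*(-1/23) = -68/23 ≈ -2.9565)
-P*82 = -(-68)*82/23 = -1*(-5576/23) = 5576/23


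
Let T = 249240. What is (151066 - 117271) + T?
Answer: 283035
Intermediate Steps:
(151066 - 117271) + T = (151066 - 117271) + 249240 = 33795 + 249240 = 283035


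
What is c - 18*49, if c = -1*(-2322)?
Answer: 1440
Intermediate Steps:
c = 2322
c - 18*49 = 2322 - 18*49 = 2322 - 1*882 = 2322 - 882 = 1440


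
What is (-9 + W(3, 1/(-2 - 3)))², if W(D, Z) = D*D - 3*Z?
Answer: 9/25 ≈ 0.36000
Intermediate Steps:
W(D, Z) = D² - 3*Z
(-9 + W(3, 1/(-2 - 3)))² = (-9 + (3² - 3/(-2 - 3)))² = (-9 + (9 - 3/(-5)))² = (-9 + (9 - 3*(-⅕)))² = (-9 + (9 + ⅗))² = (-9 + 48/5)² = (⅗)² = 9/25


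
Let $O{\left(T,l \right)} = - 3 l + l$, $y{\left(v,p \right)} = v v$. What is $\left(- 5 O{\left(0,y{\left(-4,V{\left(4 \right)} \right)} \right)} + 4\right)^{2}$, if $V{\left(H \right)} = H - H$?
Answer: $26896$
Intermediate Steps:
$V{\left(H \right)} = 0$
$y{\left(v,p \right)} = v^{2}$
$O{\left(T,l \right)} = - 2 l$
$\left(- 5 O{\left(0,y{\left(-4,V{\left(4 \right)} \right)} \right)} + 4\right)^{2} = \left(- 5 \left(- 2 \left(-4\right)^{2}\right) + 4\right)^{2} = \left(- 5 \left(\left(-2\right) 16\right) + 4\right)^{2} = \left(\left(-5\right) \left(-32\right) + 4\right)^{2} = \left(160 + 4\right)^{2} = 164^{2} = 26896$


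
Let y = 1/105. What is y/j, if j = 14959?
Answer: 1/1570695 ≈ 6.3666e-7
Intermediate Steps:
y = 1/105 ≈ 0.0095238
y/j = (1/105)/14959 = (1/14959)*(1/105) = 1/1570695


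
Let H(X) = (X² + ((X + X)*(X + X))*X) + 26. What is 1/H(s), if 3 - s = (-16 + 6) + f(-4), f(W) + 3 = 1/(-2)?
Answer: 4/73067 ≈ 5.4744e-5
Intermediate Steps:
f(W) = -7/2 (f(W) = -3 + 1/(-2) = -3 - ½ = -7/2)
s = 33/2 (s = 3 - ((-16 + 6) - 7/2) = 3 - (-10 - 7/2) = 3 - 1*(-27/2) = 3 + 27/2 = 33/2 ≈ 16.500)
H(X) = 26 + X² + 4*X³ (H(X) = (X² + ((2*X)*(2*X))*X) + 26 = (X² + (4*X²)*X) + 26 = (X² + 4*X³) + 26 = 26 + X² + 4*X³)
1/H(s) = 1/(26 + (33/2)² + 4*(33/2)³) = 1/(26 + 1089/4 + 4*(35937/8)) = 1/(26 + 1089/4 + 35937/2) = 1/(73067/4) = 4/73067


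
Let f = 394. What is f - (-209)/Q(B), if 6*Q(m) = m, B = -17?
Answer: 5444/17 ≈ 320.24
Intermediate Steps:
Q(m) = m/6
f - (-209)/Q(B) = 394 - (-209)/((⅙)*(-17)) = 394 - (-209)/(-17/6) = 394 - (-209)*(-6)/17 = 394 - 1*1254/17 = 394 - 1254/17 = 5444/17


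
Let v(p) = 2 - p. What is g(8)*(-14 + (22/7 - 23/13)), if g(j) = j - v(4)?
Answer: -11490/91 ≈ -126.26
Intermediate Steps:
g(j) = 2 + j (g(j) = j - (2 - 1*4) = j - (2 - 4) = j - 1*(-2) = j + 2 = 2 + j)
g(8)*(-14 + (22/7 - 23/13)) = (2 + 8)*(-14 + (22/7 - 23/13)) = 10*(-14 + (22*(⅐) - 23*1/13)) = 10*(-14 + (22/7 - 23/13)) = 10*(-14 + 125/91) = 10*(-1149/91) = -11490/91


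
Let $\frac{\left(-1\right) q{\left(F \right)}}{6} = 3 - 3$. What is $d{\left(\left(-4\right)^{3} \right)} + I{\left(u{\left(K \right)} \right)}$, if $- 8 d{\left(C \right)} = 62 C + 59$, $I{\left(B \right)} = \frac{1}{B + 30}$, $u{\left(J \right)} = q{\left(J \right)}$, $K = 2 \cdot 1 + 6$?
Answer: $\frac{58639}{120} \approx 488.66$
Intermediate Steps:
$q{\left(F \right)} = 0$ ($q{\left(F \right)} = - 6 \left(3 - 3\right) = \left(-6\right) 0 = 0$)
$K = 8$ ($K = 2 + 6 = 8$)
$u{\left(J \right)} = 0$
$I{\left(B \right)} = \frac{1}{30 + B}$
$d{\left(C \right)} = - \frac{59}{8} - \frac{31 C}{4}$ ($d{\left(C \right)} = - \frac{62 C + 59}{8} = - \frac{59 + 62 C}{8} = - \frac{59}{8} - \frac{31 C}{4}$)
$d{\left(\left(-4\right)^{3} \right)} + I{\left(u{\left(K \right)} \right)} = \left(- \frac{59}{8} - \frac{31 \left(-4\right)^{3}}{4}\right) + \frac{1}{30 + 0} = \left(- \frac{59}{8} - -496\right) + \frac{1}{30} = \left(- \frac{59}{8} + 496\right) + \frac{1}{30} = \frac{3909}{8} + \frac{1}{30} = \frac{58639}{120}$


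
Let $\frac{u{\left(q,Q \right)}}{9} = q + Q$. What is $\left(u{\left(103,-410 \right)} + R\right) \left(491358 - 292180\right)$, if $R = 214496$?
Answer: $42172555474$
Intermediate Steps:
$u{\left(q,Q \right)} = 9 Q + 9 q$ ($u{\left(q,Q \right)} = 9 \left(q + Q\right) = 9 \left(Q + q\right) = 9 Q + 9 q$)
$\left(u{\left(103,-410 \right)} + R\right) \left(491358 - 292180\right) = \left(\left(9 \left(-410\right) + 9 \cdot 103\right) + 214496\right) \left(491358 - 292180\right) = \left(\left(-3690 + 927\right) + 214496\right) 199178 = \left(-2763 + 214496\right) 199178 = 211733 \cdot 199178 = 42172555474$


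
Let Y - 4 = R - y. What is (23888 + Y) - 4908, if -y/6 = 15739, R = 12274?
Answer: 125692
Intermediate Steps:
y = -94434 (y = -6*15739 = -94434)
Y = 106712 (Y = 4 + (12274 - 1*(-94434)) = 4 + (12274 + 94434) = 4 + 106708 = 106712)
(23888 + Y) - 4908 = (23888 + 106712) - 4908 = 130600 - 4908 = 125692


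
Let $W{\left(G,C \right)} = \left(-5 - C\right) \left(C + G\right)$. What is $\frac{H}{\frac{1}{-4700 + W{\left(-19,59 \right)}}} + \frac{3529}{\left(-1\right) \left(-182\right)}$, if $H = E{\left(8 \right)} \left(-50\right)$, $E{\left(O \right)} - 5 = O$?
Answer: $\frac{858861529}{182} \approx 4.719 \cdot 10^{6}$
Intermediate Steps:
$E{\left(O \right)} = 5 + O$
$H = -650$ ($H = \left(5 + 8\right) \left(-50\right) = 13 \left(-50\right) = -650$)
$\frac{H}{\frac{1}{-4700 + W{\left(-19,59 \right)}}} + \frac{3529}{\left(-1\right) \left(-182\right)} = - \frac{650}{\frac{1}{-4700 - \left(3681 - 1121\right)}} + \frac{3529}{\left(-1\right) \left(-182\right)} = - \frac{650}{\frac{1}{-4700 + \left(\left(-1\right) 3481 - 295 + 95 + 1121\right)}} + \frac{3529}{182} = - \frac{650}{\frac{1}{-4700 + \left(-3481 - 295 + 95 + 1121\right)}} + 3529 \cdot \frac{1}{182} = - \frac{650}{\frac{1}{-4700 - 2560}} + \frac{3529}{182} = - \frac{650}{\frac{1}{-7260}} + \frac{3529}{182} = - \frac{650}{- \frac{1}{7260}} + \frac{3529}{182} = \left(-650\right) \left(-7260\right) + \frac{3529}{182} = 4719000 + \frac{3529}{182} = \frac{858861529}{182}$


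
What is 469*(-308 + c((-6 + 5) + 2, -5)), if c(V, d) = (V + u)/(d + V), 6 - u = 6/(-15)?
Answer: -2906393/20 ≈ -1.4532e+5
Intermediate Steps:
u = 32/5 (u = 6 - 6/(-15) = 6 - 6*(-1)/15 = 6 - 1*(-2/5) = 6 + 2/5 = 32/5 ≈ 6.4000)
c(V, d) = (32/5 + V)/(V + d) (c(V, d) = (V + 32/5)/(d + V) = (32/5 + V)/(V + d))
469*(-308 + c((-6 + 5) + 2, -5)) = 469*(-308 + (32/5 + ((-6 + 5) + 2))/(((-6 + 5) + 2) - 5)) = 469*(-308 + (32/5 + (-1 + 2))/((-1 + 2) - 5)) = 469*(-308 + (32/5 + 1)/(1 - 5)) = 469*(-308 + (37/5)/(-4)) = 469*(-308 - 1/4*37/5) = 469*(-308 - 37/20) = 469*(-6197/20) = -2906393/20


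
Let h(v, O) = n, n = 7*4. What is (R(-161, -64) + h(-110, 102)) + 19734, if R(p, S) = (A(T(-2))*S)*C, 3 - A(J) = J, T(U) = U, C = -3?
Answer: 20722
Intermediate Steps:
A(J) = 3 - J
n = 28
R(p, S) = -15*S (R(p, S) = ((3 - 1*(-2))*S)*(-3) = ((3 + 2)*S)*(-3) = (5*S)*(-3) = -15*S)
h(v, O) = 28
(R(-161, -64) + h(-110, 102)) + 19734 = (-15*(-64) + 28) + 19734 = (960 + 28) + 19734 = 988 + 19734 = 20722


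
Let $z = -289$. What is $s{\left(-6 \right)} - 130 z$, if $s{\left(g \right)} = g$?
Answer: $37564$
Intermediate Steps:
$s{\left(-6 \right)} - 130 z = -6 - -37570 = -6 + 37570 = 37564$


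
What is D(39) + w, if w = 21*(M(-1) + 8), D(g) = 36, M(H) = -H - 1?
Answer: 204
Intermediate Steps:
M(H) = -1 - H
w = 168 (w = 21*((-1 - 1*(-1)) + 8) = 21*((-1 + 1) + 8) = 21*(0 + 8) = 21*8 = 168)
D(39) + w = 36 + 168 = 204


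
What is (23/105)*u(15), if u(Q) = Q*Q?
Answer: 345/7 ≈ 49.286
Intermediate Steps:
u(Q) = Q²
(23/105)*u(15) = (23/105)*15² = (23*(1/105))*225 = (23/105)*225 = 345/7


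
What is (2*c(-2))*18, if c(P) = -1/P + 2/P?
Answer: -18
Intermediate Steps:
c(P) = 1/P
(2*c(-2))*18 = (2/(-2))*18 = (2*(-1/2))*18 = -1*18 = -18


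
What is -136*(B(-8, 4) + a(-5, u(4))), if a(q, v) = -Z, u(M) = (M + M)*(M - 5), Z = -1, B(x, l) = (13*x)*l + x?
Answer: 57528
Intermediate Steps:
B(x, l) = x + 13*l*x (B(x, l) = 13*l*x + x = x + 13*l*x)
u(M) = 2*M*(-5 + M) (u(M) = (2*M)*(-5 + M) = 2*M*(-5 + M))
a(q, v) = 1 (a(q, v) = -1*(-1) = 1)
-136*(B(-8, 4) + a(-5, u(4))) = -136*(-8*(1 + 13*4) + 1) = -136*(-8*(1 + 52) + 1) = -136*(-8*53 + 1) = -136*(-424 + 1) = -136*(-423) = 57528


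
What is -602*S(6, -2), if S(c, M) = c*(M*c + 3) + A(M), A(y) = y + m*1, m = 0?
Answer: 33712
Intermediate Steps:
A(y) = y (A(y) = y + 0*1 = y + 0 = y)
S(c, M) = M + c*(3 + M*c) (S(c, M) = c*(M*c + 3) + M = c*(3 + M*c) + M = M + c*(3 + M*c))
-602*S(6, -2) = -602*(-2 + 3*6 - 2*6²) = -602*(-2 + 18 - 2*36) = -602*(-2 + 18 - 72) = -602*(-56) = 33712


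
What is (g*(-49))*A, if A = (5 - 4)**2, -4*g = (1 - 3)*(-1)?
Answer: 49/2 ≈ 24.500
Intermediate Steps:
g = -1/2 (g = -(1 - 3)*(-1)/4 = -(-1)*(-1)/2 = -1/4*2 = -1/2 ≈ -0.50000)
A = 1 (A = 1**2 = 1)
(g*(-49))*A = -1/2*(-49)*1 = (49/2)*1 = 49/2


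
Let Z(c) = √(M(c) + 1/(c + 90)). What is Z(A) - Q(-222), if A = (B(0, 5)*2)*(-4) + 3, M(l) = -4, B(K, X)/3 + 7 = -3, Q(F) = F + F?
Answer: 444 + 11*I*√407/111 ≈ 444.0 + 1.9992*I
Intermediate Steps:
Q(F) = 2*F
B(K, X) = -30 (B(K, X) = -21 + 3*(-3) = -21 - 9 = -30)
A = 243 (A = -30*2*(-4) + 3 = -60*(-4) + 3 = 240 + 3 = 243)
Z(c) = √(-4 + 1/(90 + c)) (Z(c) = √(-4 + 1/(c + 90)) = √(-4 + 1/(90 + c)))
Z(A) - Q(-222) = √((-359 - 4*243)/(90 + 243)) - 2*(-222) = √((-359 - 972)/333) - 1*(-444) = √((1/333)*(-1331)) + 444 = √(-1331/333) + 444 = 11*I*√407/111 + 444 = 444 + 11*I*√407/111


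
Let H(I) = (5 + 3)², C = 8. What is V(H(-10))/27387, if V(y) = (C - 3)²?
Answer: 25/27387 ≈ 0.00091284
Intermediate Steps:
H(I) = 64 (H(I) = 8² = 64)
V(y) = 25 (V(y) = (8 - 3)² = 5² = 25)
V(H(-10))/27387 = 25/27387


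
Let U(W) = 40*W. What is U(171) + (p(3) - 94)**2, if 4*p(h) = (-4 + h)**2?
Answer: 250065/16 ≈ 15629.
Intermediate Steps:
p(h) = (-4 + h)**2/4
U(171) + (p(3) - 94)**2 = 40*171 + ((-4 + 3)**2/4 - 94)**2 = 6840 + ((1/4)*(-1)**2 - 94)**2 = 6840 + ((1/4)*1 - 94)**2 = 6840 + (1/4 - 94)**2 = 6840 + (-375/4)**2 = 6840 + 140625/16 = 250065/16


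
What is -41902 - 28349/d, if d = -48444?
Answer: -2029872139/48444 ≈ -41901.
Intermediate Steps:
-41902 - 28349/d = -41902 - 28349/(-48444) = -41902 - 28349*(-1/48444) = -41902 + 28349/48444 = -2029872139/48444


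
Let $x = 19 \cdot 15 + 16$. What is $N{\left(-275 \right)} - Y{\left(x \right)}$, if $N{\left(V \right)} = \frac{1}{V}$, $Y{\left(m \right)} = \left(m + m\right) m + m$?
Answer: $- \frac{49913326}{275} \approx -1.815 \cdot 10^{5}$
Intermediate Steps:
$x = 301$ ($x = 285 + 16 = 301$)
$Y{\left(m \right)} = m + 2 m^{2}$ ($Y{\left(m \right)} = 2 m m + m = 2 m^{2} + m = m + 2 m^{2}$)
$N{\left(-275 \right)} - Y{\left(x \right)} = \frac{1}{-275} - 301 \left(1 + 2 \cdot 301\right) = - \frac{1}{275} - 301 \left(1 + 602\right) = - \frac{1}{275} - 301 \cdot 603 = - \frac{1}{275} - 181503 = - \frac{49913326}{275}$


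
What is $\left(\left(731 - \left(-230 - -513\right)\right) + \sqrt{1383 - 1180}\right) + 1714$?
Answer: $2162 + \sqrt{203} \approx 2176.2$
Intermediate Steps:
$\left(\left(731 - \left(-230 - -513\right)\right) + \sqrt{1383 - 1180}\right) + 1714 = \left(\left(731 - \left(-230 + 513\right)\right) + \sqrt{203}\right) + 1714 = \left(\left(731 - 283\right) + \sqrt{203}\right) + 1714 = \left(448 + \sqrt{203}\right) + 1714 = 2162 + \sqrt{203}$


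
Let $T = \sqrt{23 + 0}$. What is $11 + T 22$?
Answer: $11 + 22 \sqrt{23} \approx 116.51$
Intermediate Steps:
$T = \sqrt{23} \approx 4.7958$
$11 + T 22 = 11 + \sqrt{23} \cdot 22 = 11 + 22 \sqrt{23}$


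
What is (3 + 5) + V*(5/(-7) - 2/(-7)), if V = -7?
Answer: 11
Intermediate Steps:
(3 + 5) + V*(5/(-7) - 2/(-7)) = (3 + 5) - 7*(5/(-7) - 2/(-7)) = 8 - 7*(5*(-1/7) - 2*(-1/7)) = 8 - 7*(-5/7 + 2/7) = 8 - 7*(-3/7) = 8 + 3 = 11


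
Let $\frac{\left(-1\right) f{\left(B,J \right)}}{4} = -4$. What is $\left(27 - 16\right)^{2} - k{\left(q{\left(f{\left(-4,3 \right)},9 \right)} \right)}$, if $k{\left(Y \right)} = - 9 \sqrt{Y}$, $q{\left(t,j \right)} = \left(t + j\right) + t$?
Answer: $121 + 9 \sqrt{41} \approx 178.63$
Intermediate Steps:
$f{\left(B,J \right)} = 16$ ($f{\left(B,J \right)} = \left(-4\right) \left(-4\right) = 16$)
$q{\left(t,j \right)} = j + 2 t$ ($q{\left(t,j \right)} = \left(j + t\right) + t = j + 2 t$)
$\left(27 - 16\right)^{2} - k{\left(q{\left(f{\left(-4,3 \right)},9 \right)} \right)} = \left(27 - 16\right)^{2} - - 9 \sqrt{9 + 2 \cdot 16} = 11^{2} - - 9 \sqrt{9 + 32} = 121 - - 9 \sqrt{41} = 121 + 9 \sqrt{41}$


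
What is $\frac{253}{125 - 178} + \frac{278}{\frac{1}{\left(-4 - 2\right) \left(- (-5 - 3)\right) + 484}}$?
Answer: $\frac{6423771}{53} \approx 1.212 \cdot 10^{5}$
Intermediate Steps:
$\frac{253}{125 - 178} + \frac{278}{\frac{1}{\left(-4 - 2\right) \left(- (-5 - 3)\right) + 484}} = \frac{253}{-53} + \frac{278}{\frac{1}{- 6 \left(\left(-1\right) \left(-8\right)\right) + 484}} = 253 \left(- \frac{1}{53}\right) + \frac{278}{\frac{1}{\left(-6\right) 8 + 484}} = - \frac{253}{53} + \frac{278}{\frac{1}{-48 + 484}} = - \frac{253}{53} + \frac{278}{\frac{1}{436}} = - \frac{253}{53} + 278 \frac{1}{\frac{1}{436}} = - \frac{253}{53} + 278 \cdot 436 = - \frac{253}{53} + 121208 = \frac{6423771}{53}$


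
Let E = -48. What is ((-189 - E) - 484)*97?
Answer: -60625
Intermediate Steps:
((-189 - E) - 484)*97 = ((-189 - 1*(-48)) - 484)*97 = ((-189 + 48) - 484)*97 = (-141 - 484)*97 = -625*97 = -60625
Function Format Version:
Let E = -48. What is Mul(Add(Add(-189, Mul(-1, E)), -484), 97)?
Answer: -60625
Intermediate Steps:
Mul(Add(Add(-189, Mul(-1, E)), -484), 97) = Mul(Add(Add(-189, Mul(-1, -48)), -484), 97) = Mul(Add(Add(-189, 48), -484), 97) = Mul(Add(-141, -484), 97) = Mul(-625, 97) = -60625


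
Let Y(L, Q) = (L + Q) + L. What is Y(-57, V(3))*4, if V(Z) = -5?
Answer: -476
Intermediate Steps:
Y(L, Q) = Q + 2*L
Y(-57, V(3))*4 = (-5 + 2*(-57))*4 = (-5 - 114)*4 = -119*4 = -476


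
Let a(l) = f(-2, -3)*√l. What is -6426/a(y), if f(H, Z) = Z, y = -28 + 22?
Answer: -357*I*√6 ≈ -874.47*I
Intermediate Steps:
y = -6
a(l) = -3*√l
-6426/a(y) = -6426*I*√6/18 = -357*I*√6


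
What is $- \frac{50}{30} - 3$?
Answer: $- \frac{14}{3} \approx -4.6667$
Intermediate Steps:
$- \frac{50}{30} - 3 = \left(-50\right) \frac{1}{30} - 3 = - \frac{5}{3} - 3 = - \frac{14}{3}$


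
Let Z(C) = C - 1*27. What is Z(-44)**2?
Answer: 5041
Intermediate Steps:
Z(C) = -27 + C (Z(C) = C - 27 = -27 + C)
Z(-44)**2 = (-27 - 44)**2 = (-71)**2 = 5041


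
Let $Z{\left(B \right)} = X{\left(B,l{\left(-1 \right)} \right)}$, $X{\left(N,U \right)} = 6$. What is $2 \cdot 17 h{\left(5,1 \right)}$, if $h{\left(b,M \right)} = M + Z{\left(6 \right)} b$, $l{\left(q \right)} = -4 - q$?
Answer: $1054$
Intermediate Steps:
$Z{\left(B \right)} = 6$
$h{\left(b,M \right)} = M + 6 b$
$2 \cdot 17 h{\left(5,1 \right)} = 2 \cdot 17 \left(1 + 6 \cdot 5\right) = 34 \left(1 + 30\right) = 34 \cdot 31 = 1054$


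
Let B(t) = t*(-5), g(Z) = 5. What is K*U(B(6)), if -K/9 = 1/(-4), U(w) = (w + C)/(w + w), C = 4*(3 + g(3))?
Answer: -3/40 ≈ -0.075000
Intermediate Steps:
B(t) = -5*t
C = 32 (C = 4*(3 + 5) = 4*8 = 32)
U(w) = (32 + w)/(2*w) (U(w) = (w + 32)/(w + w) = (32 + w)/((2*w)) = (32 + w)*(1/(2*w)) = (32 + w)/(2*w))
K = 9/4 (K = -9/(-4) = -9*(-¼) = 9/4 ≈ 2.2500)
K*U(B(6)) = 9*((32 - 5*6)/(2*((-5*6))))/4 = 9*((½)*(32 - 30)/(-30))/4 = 9*((½)*(-1/30)*2)/4 = (9/4)*(-1/30) = -3/40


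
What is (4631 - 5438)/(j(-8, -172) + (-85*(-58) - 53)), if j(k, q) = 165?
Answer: -807/5042 ≈ -0.16006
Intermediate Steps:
(4631 - 5438)/(j(-8, -172) + (-85*(-58) - 53)) = (4631 - 5438)/(165 + (-85*(-58) - 53)) = -807/(165 + (4930 - 53)) = -807/(165 + 4877) = -807/5042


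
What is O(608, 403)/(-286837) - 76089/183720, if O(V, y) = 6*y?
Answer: -7423125151/17565897880 ≈ -0.42259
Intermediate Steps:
O(608, 403)/(-286837) - 76089/183720 = (6*403)/(-286837) - 76089/183720 = 2418*(-1/286837) - 76089*1/183720 = -2418/286837 - 25363/61240 = -7423125151/17565897880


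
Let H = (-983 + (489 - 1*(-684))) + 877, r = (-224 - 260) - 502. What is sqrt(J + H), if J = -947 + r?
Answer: I*sqrt(866) ≈ 29.428*I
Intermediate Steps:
r = -986 (r = -484 - 502 = -986)
J = -1933 (J = -947 - 986 = -1933)
H = 1067 (H = (-983 + (489 + 684)) + 877 = (-983 + 1173) + 877 = 190 + 877 = 1067)
sqrt(J + H) = sqrt(-1933 + 1067) = sqrt(-866) = I*sqrt(866)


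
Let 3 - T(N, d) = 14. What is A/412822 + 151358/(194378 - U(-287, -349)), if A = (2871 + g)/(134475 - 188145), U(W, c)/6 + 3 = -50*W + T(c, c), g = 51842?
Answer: 1676752821521407/1200442728329940 ≈ 1.3968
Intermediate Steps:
T(N, d) = -11 (T(N, d) = 3 - 1*14 = 3 - 14 = -11)
U(W, c) = -84 - 300*W (U(W, c) = -18 + 6*(-50*W - 11) = -18 + 6*(-11 - 50*W) = -18 + (-66 - 300*W) = -84 - 300*W)
A = -54713/53670 (A = (2871 + 51842)/(134475 - 188145) = 54713/(-53670) = 54713*(-1/53670) = -54713/53670 ≈ -1.0194)
A/412822 + 151358/(194378 - U(-287, -349)) = -54713/53670/412822 + 151358/(194378 - (-84 - 300*(-287))) = -54713/53670*1/412822 + 151358/(194378 - (-84 + 86100)) = -54713/22156156740 + 151358/(194378 - 1*86016) = -54713/22156156740 + 151358/(194378 - 86016) = -54713/22156156740 + 151358/108362 = -54713/22156156740 + 151358*(1/108362) = -54713/22156156740 + 75679/54181 = 1676752821521407/1200442728329940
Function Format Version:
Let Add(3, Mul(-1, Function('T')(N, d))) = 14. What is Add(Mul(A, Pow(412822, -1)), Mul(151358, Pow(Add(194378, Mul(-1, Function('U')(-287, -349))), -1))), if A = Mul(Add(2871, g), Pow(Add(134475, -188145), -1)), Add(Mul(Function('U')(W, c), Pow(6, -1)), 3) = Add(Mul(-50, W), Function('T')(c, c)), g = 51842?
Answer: Rational(1676752821521407, 1200442728329940) ≈ 1.3968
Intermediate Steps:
Function('T')(N, d) = -11 (Function('T')(N, d) = Add(3, Mul(-1, 14)) = Add(3, -14) = -11)
Function('U')(W, c) = Add(-84, Mul(-300, W)) (Function('U')(W, c) = Add(-18, Mul(6, Add(Mul(-50, W), -11))) = Add(-18, Mul(6, Add(-11, Mul(-50, W)))) = Add(-18, Add(-66, Mul(-300, W))) = Add(-84, Mul(-300, W)))
A = Rational(-54713, 53670) (A = Mul(Add(2871, 51842), Pow(Add(134475, -188145), -1)) = Mul(54713, Pow(-53670, -1)) = Mul(54713, Rational(-1, 53670)) = Rational(-54713, 53670) ≈ -1.0194)
Add(Mul(A, Pow(412822, -1)), Mul(151358, Pow(Add(194378, Mul(-1, Function('U')(-287, -349))), -1))) = Add(Mul(Rational(-54713, 53670), Pow(412822, -1)), Mul(151358, Pow(Add(194378, Mul(-1, Add(-84, Mul(-300, -287)))), -1))) = Add(Mul(Rational(-54713, 53670), Rational(1, 412822)), Mul(151358, Pow(Add(194378, Mul(-1, Add(-84, 86100))), -1))) = Add(Rational(-54713, 22156156740), Mul(151358, Pow(Add(194378, Mul(-1, 86016)), -1))) = Add(Rational(-54713, 22156156740), Mul(151358, Pow(Add(194378, -86016), -1))) = Add(Rational(-54713, 22156156740), Mul(151358, Pow(108362, -1))) = Add(Rational(-54713, 22156156740), Mul(151358, Rational(1, 108362))) = Add(Rational(-54713, 22156156740), Rational(75679, 54181)) = Rational(1676752821521407, 1200442728329940)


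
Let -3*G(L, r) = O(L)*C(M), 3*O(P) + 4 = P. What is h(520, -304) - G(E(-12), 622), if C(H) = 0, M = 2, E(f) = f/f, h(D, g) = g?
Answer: -304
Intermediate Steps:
E(f) = 1
O(P) = -4/3 + P/3
G(L, r) = 0 (G(L, r) = -(-4/3 + L/3)*0/3 = -1/3*0 = 0)
h(520, -304) - G(E(-12), 622) = -304 - 1*0 = -304 + 0 = -304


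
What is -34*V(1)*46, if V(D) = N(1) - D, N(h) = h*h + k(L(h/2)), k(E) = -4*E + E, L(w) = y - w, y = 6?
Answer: 25806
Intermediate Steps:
L(w) = 6 - w
k(E) = -3*E
N(h) = -18 + h² + 3*h/2 (N(h) = h*h - 3*(6 - h/2) = h² - 3*(6 - h/2) = h² + (-18 + 3*h/2) = -18 + h² + 3*h/2)
V(D) = -31/2 - D (V(D) = (-18 + 1² + (3/2)*1) - D = (-18 + 1 + 3/2) - D = -31/2 - D)
-34*V(1)*46 = -34*(-31/2 - 1*1)*46 = -34*(-31/2 - 1)*46 = -34*(-33/2)*46 = 561*46 = 25806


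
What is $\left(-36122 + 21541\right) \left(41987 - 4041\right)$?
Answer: $-553290626$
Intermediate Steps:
$\left(-36122 + 21541\right) \left(41987 - 4041\right) = \left(-14581\right) 37946 = -553290626$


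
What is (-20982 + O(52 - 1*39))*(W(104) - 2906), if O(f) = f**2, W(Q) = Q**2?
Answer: -164630830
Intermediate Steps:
(-20982 + O(52 - 1*39))*(W(104) - 2906) = (-20982 + (52 - 1*39)**2)*(104**2 - 2906) = (-20982 + (52 - 39)**2)*(10816 - 2906) = (-20982 + 13**2)*7910 = (-20982 + 169)*7910 = -20813*7910 = -164630830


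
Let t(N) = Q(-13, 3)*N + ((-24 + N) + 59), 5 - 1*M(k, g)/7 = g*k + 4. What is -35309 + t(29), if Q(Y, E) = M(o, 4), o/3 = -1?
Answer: -32606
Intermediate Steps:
o = -3 (o = 3*(-1) = -3)
M(k, g) = 7 - 7*g*k (M(k, g) = 35 - 7*(g*k + 4) = 35 - 7*(4 + g*k) = 35 + (-28 - 7*g*k) = 7 - 7*g*k)
Q(Y, E) = 91 (Q(Y, E) = 7 - 7*4*(-3) = 7 + 84 = 91)
t(N) = 35 + 92*N (t(N) = 91*N + ((-24 + N) + 59) = 91*N + (35 + N) = 35 + 92*N)
-35309 + t(29) = -35309 + (35 + 92*29) = -35309 + (35 + 2668) = -35309 + 2703 = -32606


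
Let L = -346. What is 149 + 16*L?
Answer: -5387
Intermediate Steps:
149 + 16*L = 149 + 16*(-346) = 149 - 5536 = -5387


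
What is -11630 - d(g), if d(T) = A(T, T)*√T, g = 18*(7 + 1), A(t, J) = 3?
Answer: -11666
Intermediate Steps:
g = 144 (g = 18*8 = 144)
d(T) = 3*√T
-11630 - d(g) = -11630 - 3*√144 = -11630 - 3*12 = -11630 - 1*36 = -11630 - 36 = -11666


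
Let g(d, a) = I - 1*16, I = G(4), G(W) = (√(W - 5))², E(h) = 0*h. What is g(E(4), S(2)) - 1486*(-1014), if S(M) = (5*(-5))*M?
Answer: 1506787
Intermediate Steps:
S(M) = -25*M
E(h) = 0
G(W) = -5 + W (G(W) = (√(-5 + W))² = -5 + W)
I = -1 (I = -5 + 4 = -1)
g(d, a) = -17 (g(d, a) = -1 - 1*16 = -1 - 16 = -17)
g(E(4), S(2)) - 1486*(-1014) = -17 - 1486*(-1014) = -17 + 1506804 = 1506787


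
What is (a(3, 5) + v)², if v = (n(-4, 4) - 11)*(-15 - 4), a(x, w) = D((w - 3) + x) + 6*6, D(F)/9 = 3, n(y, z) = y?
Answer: 121104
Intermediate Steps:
D(F) = 27 (D(F) = 9*3 = 27)
a(x, w) = 63 (a(x, w) = 27 + 6*6 = 27 + 36 = 63)
v = 285 (v = (-4 - 11)*(-15 - 4) = -15*(-19) = 285)
(a(3, 5) + v)² = (63 + 285)² = 348² = 121104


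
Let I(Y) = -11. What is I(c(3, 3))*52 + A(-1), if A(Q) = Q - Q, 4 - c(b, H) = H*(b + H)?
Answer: -572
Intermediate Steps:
c(b, H) = 4 - H*(H + b) (c(b, H) = 4 - H*(b + H) = 4 - H*(H + b))
A(Q) = 0
I(c(3, 3))*52 + A(-1) = -11*52 + 0 = -572 + 0 = -572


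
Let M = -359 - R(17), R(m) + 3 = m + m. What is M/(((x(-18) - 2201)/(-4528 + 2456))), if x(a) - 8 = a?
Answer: -269360/737 ≈ -365.48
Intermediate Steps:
x(a) = 8 + a
R(m) = -3 + 2*m (R(m) = -3 + (m + m) = -3 + 2*m)
M = -390 (M = -359 - (-3 + 2*17) = -359 - (-3 + 34) = -359 - 1*31 = -359 - 31 = -390)
M/(((x(-18) - 2201)/(-4528 + 2456))) = -390*(-4528 + 2456)/((8 - 18) - 2201) = -390*(-2072/(-10 - 2201)) = -390/((-2211*(-1/2072))) = -390/2211/2072 = -390*2072/2211 = -269360/737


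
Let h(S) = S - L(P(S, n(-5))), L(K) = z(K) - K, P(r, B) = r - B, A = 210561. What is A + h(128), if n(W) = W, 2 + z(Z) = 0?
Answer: 210824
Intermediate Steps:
z(Z) = -2 (z(Z) = -2 + 0 = -2)
L(K) = -2 - K
h(S) = 7 + 2*S (h(S) = S - (-2 - (S - 1*(-5))) = S - (-2 - (S + 5)) = S - (-2 - (5 + S)) = S - (-2 + (-5 - S)) = S - (-7 - S) = S + (7 + S) = 7 + 2*S)
A + h(128) = 210561 + (7 + 2*128) = 210561 + (7 + 256) = 210561 + 263 = 210824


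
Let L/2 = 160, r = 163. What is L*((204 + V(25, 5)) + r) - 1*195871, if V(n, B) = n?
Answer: -70431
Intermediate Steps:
L = 320 (L = 2*160 = 320)
L*((204 + V(25, 5)) + r) - 1*195871 = 320*((204 + 25) + 163) - 1*195871 = 320*(229 + 163) - 195871 = 320*392 - 195871 = 125440 - 195871 = -70431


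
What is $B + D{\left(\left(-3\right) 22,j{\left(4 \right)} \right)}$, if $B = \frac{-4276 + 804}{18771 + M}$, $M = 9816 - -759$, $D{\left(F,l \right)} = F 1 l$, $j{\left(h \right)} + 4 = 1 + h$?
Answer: $- \frac{970154}{14673} \approx -66.118$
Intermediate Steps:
$j{\left(h \right)} = -3 + h$ ($j{\left(h \right)} = -4 + \left(1 + h\right) = -3 + h$)
$D{\left(F,l \right)} = F l$
$M = 10575$ ($M = 9816 + 759 = 10575$)
$B = - \frac{1736}{14673}$ ($B = \frac{-4276 + 804}{18771 + 10575} = - \frac{3472}{29346} = \left(-3472\right) \frac{1}{29346} = - \frac{1736}{14673} \approx -0.11831$)
$B + D{\left(\left(-3\right) 22,j{\left(4 \right)} \right)} = - \frac{1736}{14673} + \left(-3\right) 22 \left(-3 + 4\right) = - \frac{1736}{14673} - 66 = - \frac{970154}{14673}$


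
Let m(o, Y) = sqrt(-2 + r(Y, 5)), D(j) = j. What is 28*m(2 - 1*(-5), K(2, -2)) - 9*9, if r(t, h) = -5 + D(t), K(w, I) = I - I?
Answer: -81 + 28*I*sqrt(7) ≈ -81.0 + 74.081*I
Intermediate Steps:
K(w, I) = 0
r(t, h) = -5 + t
m(o, Y) = sqrt(-7 + Y) (m(o, Y) = sqrt(-2 + (-5 + Y)) = sqrt(-7 + Y))
28*m(2 - 1*(-5), K(2, -2)) - 9*9 = 28*sqrt(-7 + 0) - 9*9 = 28*sqrt(-7) - 81 = 28*(I*sqrt(7)) - 81 = 28*I*sqrt(7) - 81 = -81 + 28*I*sqrt(7)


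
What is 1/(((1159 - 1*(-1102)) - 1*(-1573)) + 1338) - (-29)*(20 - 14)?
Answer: 899929/5172 ≈ 174.00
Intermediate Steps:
1/(((1159 - 1*(-1102)) - 1*(-1573)) + 1338) - (-29)*(20 - 14) = 1/(((1159 + 1102) + 1573) + 1338) - (-29)*6 = 1/((2261 + 1573) + 1338) - 1*(-174) = 1/(3834 + 1338) + 174 = 1/5172 + 174 = 899929/5172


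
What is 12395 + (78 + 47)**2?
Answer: 28020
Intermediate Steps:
12395 + (78 + 47)**2 = 12395 + 125**2 = 12395 + 15625 = 28020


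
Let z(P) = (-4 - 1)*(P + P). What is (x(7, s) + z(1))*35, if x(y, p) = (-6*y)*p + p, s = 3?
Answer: -4655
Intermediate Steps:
z(P) = -10*P
x(y, p) = p - 6*p*y (x(y, p) = -6*p*y + p = p - 6*p*y)
(x(7, s) + z(1))*35 = (3*(1 - 6*7) - 10*1)*35 = (3*(1 - 42) - 10)*35 = (3*(-41) - 10)*35 = (-123 - 10)*35 = -133*35 = -4655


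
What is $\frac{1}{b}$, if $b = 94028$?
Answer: $\frac{1}{94028} \approx 1.0635 \cdot 10^{-5}$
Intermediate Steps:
$\frac{1}{b} = \frac{1}{94028}$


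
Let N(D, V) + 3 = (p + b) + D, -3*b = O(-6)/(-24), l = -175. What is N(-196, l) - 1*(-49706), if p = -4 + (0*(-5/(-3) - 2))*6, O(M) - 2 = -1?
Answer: 3564217/72 ≈ 49503.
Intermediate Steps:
O(M) = 1 (O(M) = 2 - 1 = 1)
b = 1/72 (b = -1/(3*(-24)) = -(-1)/(3*24) = -1/3*(-1/24) = 1/72 ≈ 0.013889)
p = -4 (p = -4 + (0*(-5*(-1/3) - 2))*6 = -4 + (0*(5/3 - 2))*6 = -4 + (0*(-1/3))*6 = -4 + 0*6 = -4 + 0 = -4)
N(D, V) = -503/72 + D (N(D, V) = -3 + ((-4 + 1/72) + D) = -3 + (-287/72 + D) = -503/72 + D)
N(-196, l) - 1*(-49706) = (-503/72 - 196) - 1*(-49706) = -14615/72 + 49706 = 3564217/72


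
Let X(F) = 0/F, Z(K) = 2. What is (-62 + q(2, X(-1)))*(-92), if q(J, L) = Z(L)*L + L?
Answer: 5704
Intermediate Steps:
X(F) = 0
q(J, L) = 3*L (q(J, L) = 2*L + L = 3*L)
(-62 + q(2, X(-1)))*(-92) = (-62 + 3*0)*(-92) = (-62 + 0)*(-92) = -62*(-92) = 5704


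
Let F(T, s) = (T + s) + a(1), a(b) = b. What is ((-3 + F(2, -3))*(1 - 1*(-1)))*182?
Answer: -1092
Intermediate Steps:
F(T, s) = 1 + T + s (F(T, s) = (T + s) + 1 = 1 + T + s)
((-3 + F(2, -3))*(1 - 1*(-1)))*182 = ((-3 + (1 + 2 - 3))*(1 - 1*(-1)))*182 = ((-3 + 0)*(1 + 1))*182 = -3*2*182 = -6*182 = -1092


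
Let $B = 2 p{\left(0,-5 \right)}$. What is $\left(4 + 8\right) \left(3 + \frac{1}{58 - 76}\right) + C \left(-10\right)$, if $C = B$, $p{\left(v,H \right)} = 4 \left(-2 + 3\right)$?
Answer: $- \frac{134}{3} \approx -44.667$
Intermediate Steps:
$p{\left(v,H \right)} = 4$ ($p{\left(v,H \right)} = 4 \cdot 1 = 4$)
$B = 8$ ($B = 2 \cdot 4 = 8$)
$C = 8$
$\left(4 + 8\right) \left(3 + \frac{1}{58 - 76}\right) + C \left(-10\right) = \left(4 + 8\right) \left(3 + \frac{1}{58 - 76}\right) + 8 \left(-10\right) = 12 \left(3 + \frac{1}{-18}\right) - 80 = 12 \left(3 - \frac{1}{18}\right) - 80 = 12 \cdot \frac{53}{18} - 80 = \frac{106}{3} - 80 = - \frac{134}{3}$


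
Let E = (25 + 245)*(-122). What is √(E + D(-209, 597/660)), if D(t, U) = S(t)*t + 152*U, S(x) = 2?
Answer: 2*I*√25123010/55 ≈ 182.26*I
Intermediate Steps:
E = -32940 (E = 270*(-122) = -32940)
D(t, U) = 2*t + 152*U
√(E + D(-209, 597/660)) = √(-32940 + (2*(-209) + 152*(597/660))) = √(-32940 + (-418 + 152*(597*(1/660)))) = √(-32940 + (-418 + 152*(199/220))) = √(-32940 + (-418 + 7562/55)) = √(-32940 - 15428/55) = √(-1827128/55) = 2*I*√25123010/55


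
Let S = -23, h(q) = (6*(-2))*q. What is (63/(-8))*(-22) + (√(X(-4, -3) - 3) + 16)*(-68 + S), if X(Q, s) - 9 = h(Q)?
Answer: -5131/4 - 273*√6 ≈ -1951.5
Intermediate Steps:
h(q) = -12*q
X(Q, s) = 9 - 12*Q
(63/(-8))*(-22) + (√(X(-4, -3) - 3) + 16)*(-68 + S) = (63/(-8))*(-22) + (√((9 - 12*(-4)) - 3) + 16)*(-68 - 23) = (63*(-⅛))*(-22) + (√((9 + 48) - 3) + 16)*(-91) = -63/8*(-22) + (√(57 - 3) + 16)*(-91) = 693/4 + (√54 + 16)*(-91) = 693/4 + (3*√6 + 16)*(-91) = 693/4 + (16 + 3*√6)*(-91) = 693/4 + (-1456 - 273*√6) = -5131/4 - 273*√6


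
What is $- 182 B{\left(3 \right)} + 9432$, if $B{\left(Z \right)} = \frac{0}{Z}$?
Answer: $9432$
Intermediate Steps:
$B{\left(Z \right)} = 0$
$- 182 B{\left(3 \right)} + 9432 = \left(-182\right) 0 + 9432 = 0 + 9432 = 9432$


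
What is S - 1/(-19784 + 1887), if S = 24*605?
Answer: 259864441/17897 ≈ 14520.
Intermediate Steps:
S = 14520
S - 1/(-19784 + 1887) = 14520 - 1/(-19784 + 1887) = 14520 - 1/(-17897) = 14520 - 1*(-1/17897) = 14520 + 1/17897 = 259864441/17897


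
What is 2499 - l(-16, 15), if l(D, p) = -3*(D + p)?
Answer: 2496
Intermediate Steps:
l(D, p) = -3*D - 3*p
2499 - l(-16, 15) = 2499 - (-3*(-16) - 3*15) = 2499 - (48 - 45) = 2499 - 1*3 = 2499 - 3 = 2496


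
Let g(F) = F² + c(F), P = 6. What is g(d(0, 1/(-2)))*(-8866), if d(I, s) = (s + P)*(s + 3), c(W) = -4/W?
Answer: -66945957/40 ≈ -1.6736e+6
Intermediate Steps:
d(I, s) = (3 + s)*(6 + s) (d(I, s) = (s + 6)*(s + 3) = (6 + s)*(3 + s) = (3 + s)*(6 + s))
g(F) = F² - 4/F
g(d(0, 1/(-2)))*(-8866) = ((-4 + (18 + (1/(-2))² + 9/(-2))³)/(18 + (1/(-2))² + 9/(-2)))*(-8866) = ((-4 + (18 + (-½)² + 9*(-½))³)/(18 + (-½)² + 9*(-½)))*(-8866) = ((-4 + (18 + ¼ - 9/2)³)/(18 + ¼ - 9/2))*(-8866) = ((-4 + (55/4)³)/(55/4))*(-8866) = (4*(-4 + 166375/64)/55)*(-8866) = ((4/55)*(166119/64))*(-8866) = (166119/880)*(-8866) = -66945957/40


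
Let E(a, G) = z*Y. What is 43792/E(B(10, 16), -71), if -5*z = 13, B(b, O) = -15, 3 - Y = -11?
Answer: -15640/13 ≈ -1203.1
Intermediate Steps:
Y = 14 (Y = 3 - 1*(-11) = 3 + 11 = 14)
z = -13/5 (z = -1/5*13 = -13/5 ≈ -2.6000)
E(a, G) = -182/5 (E(a, G) = -13/5*14 = -182/5)
43792/E(B(10, 16), -71) = 43792/(-182/5) = 43792*(-5/182) = -15640/13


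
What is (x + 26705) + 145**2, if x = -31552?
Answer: 16178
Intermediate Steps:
(x + 26705) + 145**2 = (-31552 + 26705) + 145**2 = -4847 + 21025 = 16178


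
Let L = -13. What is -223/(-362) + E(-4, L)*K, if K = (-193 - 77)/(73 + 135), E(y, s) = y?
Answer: 13667/2353 ≈ 5.8083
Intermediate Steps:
K = -135/104 (K = -270/208 = -270*1/208 = -135/104 ≈ -1.2981)
-223/(-362) + E(-4, L)*K = -223/(-362) - 4*(-135/104) = -223*(-1/362) + 135/26 = 223/362 + 135/26 = 13667/2353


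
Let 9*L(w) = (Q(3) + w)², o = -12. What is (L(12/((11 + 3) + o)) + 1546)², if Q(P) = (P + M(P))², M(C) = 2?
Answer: 221265625/81 ≈ 2.7317e+6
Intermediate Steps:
Q(P) = (2 + P)² (Q(P) = (P + 2)² = (2 + P)²)
L(w) = (25 + w)²/9 (L(w) = ((2 + 3)² + w)²/9 = (5² + w)²/9 = (25 + w)²/9)
(L(12/((11 + 3) + o)) + 1546)² = ((25 + 12/((11 + 3) - 12))²/9 + 1546)² = ((25 + 12/(14 - 12))²/9 + 1546)² = ((25 + 12/2)²/9 + 1546)² = ((25 + 12*(½))²/9 + 1546)² = ((25 + 6)²/9 + 1546)² = ((⅑)*31² + 1546)² = ((⅑)*961 + 1546)² = (961/9 + 1546)² = (14875/9)² = 221265625/81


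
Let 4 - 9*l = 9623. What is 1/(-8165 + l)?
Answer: -9/83104 ≈ -0.00010830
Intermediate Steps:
l = -9619/9 (l = 4/9 - ⅑*9623 = 4/9 - 9623/9 = -9619/9 ≈ -1068.8)
1/(-8165 + l) = 1/(-8165 - 9619/9) = 1/(-83104/9) = -9/83104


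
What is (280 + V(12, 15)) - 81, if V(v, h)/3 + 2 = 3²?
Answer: 220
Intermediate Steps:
V(v, h) = 21 (V(v, h) = -6 + 3*3² = -6 + 3*9 = -6 + 27 = 21)
(280 + V(12, 15)) - 81 = (280 + 21) - 81 = 301 - 81 = 220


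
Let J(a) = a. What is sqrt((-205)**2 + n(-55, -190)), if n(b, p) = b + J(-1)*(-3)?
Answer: sqrt(41973) ≈ 204.87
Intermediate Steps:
n(b, p) = 3 + b (n(b, p) = b - 1*(-3) = b + 3 = 3 + b)
sqrt((-205)**2 + n(-55, -190)) = sqrt((-205)**2 + (3 - 55)) = sqrt(42025 - 52) = sqrt(41973)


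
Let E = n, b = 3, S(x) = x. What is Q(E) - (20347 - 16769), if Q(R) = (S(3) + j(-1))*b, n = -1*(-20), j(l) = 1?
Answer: -3566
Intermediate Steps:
n = 20
E = 20
Q(R) = 12 (Q(R) = (3 + 1)*3 = 4*3 = 12)
Q(E) - (20347 - 16769) = 12 - (20347 - 16769) = 12 - 1*3578 = 12 - 3578 = -3566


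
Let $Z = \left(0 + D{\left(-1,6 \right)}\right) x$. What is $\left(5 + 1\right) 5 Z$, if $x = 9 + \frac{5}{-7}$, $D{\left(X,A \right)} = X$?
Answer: $- \frac{1740}{7} \approx -248.57$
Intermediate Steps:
$x = \frac{58}{7}$ ($x = 9 + 5 \left(- \frac{1}{7}\right) = 9 - \frac{5}{7} = \frac{58}{7} \approx 8.2857$)
$Z = - \frac{58}{7}$ ($Z = \left(0 - 1\right) \frac{58}{7} = \left(-1\right) \frac{58}{7} = - \frac{58}{7} \approx -8.2857$)
$\left(5 + 1\right) 5 Z = \left(5 + 1\right) 5 \left(- \frac{58}{7}\right) = 6 \cdot 5 \left(- \frac{58}{7}\right) = 30 \left(- \frac{58}{7}\right) = - \frac{1740}{7}$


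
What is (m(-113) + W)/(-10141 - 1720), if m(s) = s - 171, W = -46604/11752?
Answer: 846043/34847618 ≈ 0.024278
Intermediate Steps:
W = -11651/2938 (W = -46604*1/11752 = -11651/2938 ≈ -3.9656)
m(s) = -171 + s
(m(-113) + W)/(-10141 - 1720) = ((-171 - 113) - 11651/2938)/(-10141 - 1720) = (-284 - 11651/2938)/(-11861) = -846043/2938*(-1/11861) = 846043/34847618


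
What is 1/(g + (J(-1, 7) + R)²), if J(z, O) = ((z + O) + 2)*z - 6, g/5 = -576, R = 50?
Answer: -1/1584 ≈ -0.00063131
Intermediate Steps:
g = -2880 (g = 5*(-576) = -2880)
J(z, O) = -6 + z*(2 + O + z) (J(z, O) = ((O + z) + 2)*z - 6 = (2 + O + z)*z - 6 = z*(2 + O + z) - 6 = -6 + z*(2 + O + z))
1/(g + (J(-1, 7) + R)²) = 1/(-2880 + ((-6 + (-1)² + 2*(-1) + 7*(-1)) + 50)²) = 1/(-2880 + ((-6 + 1 - 2 - 7) + 50)²) = 1/(-2880 + (-14 + 50)²) = 1/(-2880 + 36²) = 1/(-2880 + 1296) = 1/(-1584) = -1/1584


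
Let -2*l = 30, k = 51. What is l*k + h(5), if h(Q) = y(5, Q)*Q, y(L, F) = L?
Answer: -740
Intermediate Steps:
h(Q) = 5*Q
l = -15 (l = -½*30 = -15)
l*k + h(5) = -15*51 + 5*5 = -765 + 25 = -740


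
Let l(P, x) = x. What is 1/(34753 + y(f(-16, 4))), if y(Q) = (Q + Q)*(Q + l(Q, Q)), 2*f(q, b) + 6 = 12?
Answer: 1/34789 ≈ 2.8745e-5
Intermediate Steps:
f(q, b) = 3 (f(q, b) = -3 + (1/2)*12 = -3 + 6 = 3)
y(Q) = 4*Q**2 (y(Q) = (Q + Q)*(Q + Q) = (2*Q)*(2*Q) = 4*Q**2)
1/(34753 + y(f(-16, 4))) = 1/(34753 + 4*3**2) = 1/(34753 + 4*9) = 1/(34753 + 36) = 1/34789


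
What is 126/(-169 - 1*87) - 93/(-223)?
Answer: -2145/28544 ≈ -0.075147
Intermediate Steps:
126/(-169 - 1*87) - 93/(-223) = 126/(-169 - 87) - 93*(-1/223) = 126/(-256) + 93/223 = 126*(-1/256) + 93/223 = -63/128 + 93/223 = -2145/28544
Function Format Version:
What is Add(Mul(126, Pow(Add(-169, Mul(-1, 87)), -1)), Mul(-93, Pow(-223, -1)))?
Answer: Rational(-2145, 28544) ≈ -0.075147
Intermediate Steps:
Add(Mul(126, Pow(Add(-169, Mul(-1, 87)), -1)), Mul(-93, Pow(-223, -1))) = Add(Mul(126, Pow(Add(-169, -87), -1)), Mul(-93, Rational(-1, 223))) = Add(Mul(126, Pow(-256, -1)), Rational(93, 223)) = Add(Mul(126, Rational(-1, 256)), Rational(93, 223)) = Add(Rational(-63, 128), Rational(93, 223)) = Rational(-2145, 28544)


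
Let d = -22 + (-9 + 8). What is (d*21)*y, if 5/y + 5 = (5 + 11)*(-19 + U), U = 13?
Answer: 2415/101 ≈ 23.911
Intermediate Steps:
y = -5/101 (y = 5/(-5 + (5 + 11)*(-19 + 13)) = 5/(-5 + 16*(-6)) = 5/(-5 - 96) = 5/(-101) = 5*(-1/101) = -5/101 ≈ -0.049505)
d = -23 (d = -22 - 1 = -23)
(d*21)*y = -23*21*(-5/101) = -483*(-5/101) = 2415/101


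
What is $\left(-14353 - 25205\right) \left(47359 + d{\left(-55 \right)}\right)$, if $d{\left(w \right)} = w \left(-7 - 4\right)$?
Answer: $-1897359912$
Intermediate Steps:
$d{\left(w \right)} = - 11 w$ ($d{\left(w \right)} = w \left(-11\right) = - 11 w$)
$\left(-14353 - 25205\right) \left(47359 + d{\left(-55 \right)}\right) = \left(-14353 - 25205\right) \left(47359 - -605\right) = - 39558 \left(47359 + 605\right) = \left(-39558\right) 47964 = -1897359912$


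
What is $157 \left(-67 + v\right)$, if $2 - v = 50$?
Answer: $-18055$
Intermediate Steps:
$v = -48$ ($v = 2 - 50 = -48$)
$157 \left(-67 + v\right) = 157 \left(-67 - 48\right) = 157 \left(-115\right) = -18055$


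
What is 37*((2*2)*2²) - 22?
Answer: 570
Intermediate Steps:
37*((2*2)*2²) - 22 = 37*(4*4) - 22 = 37*16 - 22 = 592 - 22 = 570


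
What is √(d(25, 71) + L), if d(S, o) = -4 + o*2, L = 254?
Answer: 14*√2 ≈ 19.799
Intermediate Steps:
d(S, o) = -4 + 2*o
√(d(25, 71) + L) = √((-4 + 2*71) + 254) = √((-4 + 142) + 254) = √(138 + 254) = √392 = 14*√2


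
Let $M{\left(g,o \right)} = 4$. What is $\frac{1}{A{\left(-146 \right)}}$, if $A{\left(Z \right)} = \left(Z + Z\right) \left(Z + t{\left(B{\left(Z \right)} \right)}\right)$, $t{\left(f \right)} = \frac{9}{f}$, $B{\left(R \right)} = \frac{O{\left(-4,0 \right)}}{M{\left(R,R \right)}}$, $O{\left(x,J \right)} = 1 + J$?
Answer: $\frac{1}{32120} \approx 3.1133 \cdot 10^{-5}$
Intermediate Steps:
$B{\left(R \right)} = \frac{1}{4}$ ($B{\left(R \right)} = \frac{1 + 0}{4} = 1 \cdot \frac{1}{4} = \frac{1}{4}$)
$A{\left(Z \right)} = 2 Z \left(36 + Z\right)$ ($A{\left(Z \right)} = \left(Z + Z\right) \left(Z + 9 \frac{1}{\frac{1}{4}}\right) = 2 Z \left(Z + 9 \cdot 4\right) = 2 Z \left(Z + 36\right) = 2 Z \left(36 + Z\right)$)
$\frac{1}{A{\left(-146 \right)}} = \frac{1}{2 \left(-146\right) \left(36 - 146\right)} = \frac{1}{2 \left(-146\right) \left(-110\right)} = \frac{1}{32120}$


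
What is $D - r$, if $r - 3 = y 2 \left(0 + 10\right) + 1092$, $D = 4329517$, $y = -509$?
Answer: $4338602$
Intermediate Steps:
$r = -9085$ ($r = 3 + \left(- 509 \cdot 2 \left(0 + 10\right) + 1092\right) = 3 + \left(- 509 \cdot 2 \cdot 10 + 1092\right) = 3 + \left(\left(-509\right) 20 + 1092\right) = 3 + \left(-10180 + 1092\right) = 3 - 9088 = -9085$)
$D - r = 4329517 - -9085 = 4329517 + 9085 = 4338602$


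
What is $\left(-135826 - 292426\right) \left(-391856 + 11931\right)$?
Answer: $162703641100$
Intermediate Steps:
$\left(-135826 - 292426\right) \left(-391856 + 11931\right) = \left(-428252\right) \left(-379925\right) = 162703641100$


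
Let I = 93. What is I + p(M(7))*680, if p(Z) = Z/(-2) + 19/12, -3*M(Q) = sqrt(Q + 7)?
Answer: 3509/3 + 340*sqrt(14)/3 ≈ 1593.7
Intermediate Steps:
M(Q) = -sqrt(7 + Q)/3 (M(Q) = -sqrt(Q + 7)/3 = -sqrt(7 + Q)/3)
p(Z) = 19/12 - Z/2 (p(Z) = Z*(-1/2) + 19*(1/12) = -Z/2 + 19/12 = 19/12 - Z/2)
I + p(M(7))*680 = 93 + (19/12 - (-1)*sqrt(7 + 7)/6)*680 = 93 + (19/12 - (-1)*sqrt(14)/6)*680 = 93 + (19/12 + sqrt(14)/6)*680 = 93 + (3230/3 + 340*sqrt(14)/3) = 3509/3 + 340*sqrt(14)/3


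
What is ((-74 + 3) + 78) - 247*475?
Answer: -117318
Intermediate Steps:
((-74 + 3) + 78) - 247*475 = (-71 + 78) - 117325 = 7 - 117325 = -117318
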